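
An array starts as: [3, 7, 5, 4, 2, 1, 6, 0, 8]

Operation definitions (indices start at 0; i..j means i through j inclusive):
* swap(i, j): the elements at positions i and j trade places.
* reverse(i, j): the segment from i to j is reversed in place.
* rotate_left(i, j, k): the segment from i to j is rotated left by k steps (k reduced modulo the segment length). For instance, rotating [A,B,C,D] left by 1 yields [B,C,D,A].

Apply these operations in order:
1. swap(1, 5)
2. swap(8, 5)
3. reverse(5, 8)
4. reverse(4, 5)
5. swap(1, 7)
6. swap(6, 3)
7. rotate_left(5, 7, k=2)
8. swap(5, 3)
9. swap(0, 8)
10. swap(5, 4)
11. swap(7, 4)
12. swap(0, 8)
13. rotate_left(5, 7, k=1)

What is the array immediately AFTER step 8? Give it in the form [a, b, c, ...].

After 1 (swap(1, 5)): [3, 1, 5, 4, 2, 7, 6, 0, 8]
After 2 (swap(8, 5)): [3, 1, 5, 4, 2, 8, 6, 0, 7]
After 3 (reverse(5, 8)): [3, 1, 5, 4, 2, 7, 0, 6, 8]
After 4 (reverse(4, 5)): [3, 1, 5, 4, 7, 2, 0, 6, 8]
After 5 (swap(1, 7)): [3, 6, 5, 4, 7, 2, 0, 1, 8]
After 6 (swap(6, 3)): [3, 6, 5, 0, 7, 2, 4, 1, 8]
After 7 (rotate_left(5, 7, k=2)): [3, 6, 5, 0, 7, 1, 2, 4, 8]
After 8 (swap(5, 3)): [3, 6, 5, 1, 7, 0, 2, 4, 8]

Answer: [3, 6, 5, 1, 7, 0, 2, 4, 8]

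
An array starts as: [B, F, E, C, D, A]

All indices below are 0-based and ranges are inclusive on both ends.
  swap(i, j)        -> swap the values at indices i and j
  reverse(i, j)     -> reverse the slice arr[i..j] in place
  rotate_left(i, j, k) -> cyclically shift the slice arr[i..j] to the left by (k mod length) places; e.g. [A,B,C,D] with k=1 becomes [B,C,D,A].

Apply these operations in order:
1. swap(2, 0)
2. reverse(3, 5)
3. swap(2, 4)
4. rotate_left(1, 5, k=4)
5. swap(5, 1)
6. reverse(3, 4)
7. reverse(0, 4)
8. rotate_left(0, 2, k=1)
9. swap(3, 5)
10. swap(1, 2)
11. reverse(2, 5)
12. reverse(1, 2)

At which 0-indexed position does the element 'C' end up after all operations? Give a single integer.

After 1 (swap(2, 0)): [E, F, B, C, D, A]
After 2 (reverse(3, 5)): [E, F, B, A, D, C]
After 3 (swap(2, 4)): [E, F, D, A, B, C]
After 4 (rotate_left(1, 5, k=4)): [E, C, F, D, A, B]
After 5 (swap(5, 1)): [E, B, F, D, A, C]
After 6 (reverse(3, 4)): [E, B, F, A, D, C]
After 7 (reverse(0, 4)): [D, A, F, B, E, C]
After 8 (rotate_left(0, 2, k=1)): [A, F, D, B, E, C]
After 9 (swap(3, 5)): [A, F, D, C, E, B]
After 10 (swap(1, 2)): [A, D, F, C, E, B]
After 11 (reverse(2, 5)): [A, D, B, E, C, F]
After 12 (reverse(1, 2)): [A, B, D, E, C, F]

Answer: 4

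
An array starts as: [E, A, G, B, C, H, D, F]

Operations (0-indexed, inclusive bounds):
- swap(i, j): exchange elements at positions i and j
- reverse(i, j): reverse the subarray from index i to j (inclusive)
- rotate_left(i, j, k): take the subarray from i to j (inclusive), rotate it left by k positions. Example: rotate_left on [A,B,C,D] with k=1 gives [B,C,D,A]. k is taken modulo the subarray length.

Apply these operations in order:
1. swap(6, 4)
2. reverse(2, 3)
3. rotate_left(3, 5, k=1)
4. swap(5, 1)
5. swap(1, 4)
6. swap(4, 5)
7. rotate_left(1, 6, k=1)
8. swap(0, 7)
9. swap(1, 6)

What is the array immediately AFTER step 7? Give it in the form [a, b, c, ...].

After 1 (swap(6, 4)): [E, A, G, B, D, H, C, F]
After 2 (reverse(2, 3)): [E, A, B, G, D, H, C, F]
After 3 (rotate_left(3, 5, k=1)): [E, A, B, D, H, G, C, F]
After 4 (swap(5, 1)): [E, G, B, D, H, A, C, F]
After 5 (swap(1, 4)): [E, H, B, D, G, A, C, F]
After 6 (swap(4, 5)): [E, H, B, D, A, G, C, F]
After 7 (rotate_left(1, 6, k=1)): [E, B, D, A, G, C, H, F]

Answer: [E, B, D, A, G, C, H, F]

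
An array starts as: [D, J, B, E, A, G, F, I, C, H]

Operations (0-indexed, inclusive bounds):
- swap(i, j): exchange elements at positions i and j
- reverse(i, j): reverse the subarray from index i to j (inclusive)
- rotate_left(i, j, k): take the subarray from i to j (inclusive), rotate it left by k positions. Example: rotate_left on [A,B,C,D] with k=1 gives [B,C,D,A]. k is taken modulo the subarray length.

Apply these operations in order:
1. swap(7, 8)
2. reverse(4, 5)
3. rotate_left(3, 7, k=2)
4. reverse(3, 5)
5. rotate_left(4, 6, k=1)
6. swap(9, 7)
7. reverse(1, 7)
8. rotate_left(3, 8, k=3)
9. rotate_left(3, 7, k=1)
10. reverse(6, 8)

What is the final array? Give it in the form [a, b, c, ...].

After 1 (swap(7, 8)): [D, J, B, E, A, G, F, C, I, H]
After 2 (reverse(4, 5)): [D, J, B, E, G, A, F, C, I, H]
After 3 (rotate_left(3, 7, k=2)): [D, J, B, A, F, C, E, G, I, H]
After 4 (reverse(3, 5)): [D, J, B, C, F, A, E, G, I, H]
After 5 (rotate_left(4, 6, k=1)): [D, J, B, C, A, E, F, G, I, H]
After 6 (swap(9, 7)): [D, J, B, C, A, E, F, H, I, G]
After 7 (reverse(1, 7)): [D, H, F, E, A, C, B, J, I, G]
After 8 (rotate_left(3, 8, k=3)): [D, H, F, B, J, I, E, A, C, G]
After 9 (rotate_left(3, 7, k=1)): [D, H, F, J, I, E, A, B, C, G]
After 10 (reverse(6, 8)): [D, H, F, J, I, E, C, B, A, G]

Answer: [D, H, F, J, I, E, C, B, A, G]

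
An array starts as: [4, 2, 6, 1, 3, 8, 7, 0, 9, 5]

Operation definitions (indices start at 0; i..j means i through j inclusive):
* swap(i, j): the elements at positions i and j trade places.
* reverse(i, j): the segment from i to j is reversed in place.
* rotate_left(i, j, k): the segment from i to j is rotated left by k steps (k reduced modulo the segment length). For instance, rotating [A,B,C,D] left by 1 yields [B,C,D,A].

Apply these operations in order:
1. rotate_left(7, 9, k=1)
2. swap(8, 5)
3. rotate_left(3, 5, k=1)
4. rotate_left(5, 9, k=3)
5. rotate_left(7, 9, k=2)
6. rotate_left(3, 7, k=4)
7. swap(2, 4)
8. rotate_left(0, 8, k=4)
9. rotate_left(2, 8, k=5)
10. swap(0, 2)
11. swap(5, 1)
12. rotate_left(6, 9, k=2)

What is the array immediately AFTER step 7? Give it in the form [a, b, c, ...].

After 1 (rotate_left(7, 9, k=1)): [4, 2, 6, 1, 3, 8, 7, 9, 5, 0]
After 2 (swap(8, 5)): [4, 2, 6, 1, 3, 5, 7, 9, 8, 0]
After 3 (rotate_left(3, 5, k=1)): [4, 2, 6, 3, 5, 1, 7, 9, 8, 0]
After 4 (rotate_left(5, 9, k=3)): [4, 2, 6, 3, 5, 8, 0, 1, 7, 9]
After 5 (rotate_left(7, 9, k=2)): [4, 2, 6, 3, 5, 8, 0, 9, 1, 7]
After 6 (rotate_left(3, 7, k=4)): [4, 2, 6, 9, 3, 5, 8, 0, 1, 7]
After 7 (swap(2, 4)): [4, 2, 3, 9, 6, 5, 8, 0, 1, 7]

Answer: [4, 2, 3, 9, 6, 5, 8, 0, 1, 7]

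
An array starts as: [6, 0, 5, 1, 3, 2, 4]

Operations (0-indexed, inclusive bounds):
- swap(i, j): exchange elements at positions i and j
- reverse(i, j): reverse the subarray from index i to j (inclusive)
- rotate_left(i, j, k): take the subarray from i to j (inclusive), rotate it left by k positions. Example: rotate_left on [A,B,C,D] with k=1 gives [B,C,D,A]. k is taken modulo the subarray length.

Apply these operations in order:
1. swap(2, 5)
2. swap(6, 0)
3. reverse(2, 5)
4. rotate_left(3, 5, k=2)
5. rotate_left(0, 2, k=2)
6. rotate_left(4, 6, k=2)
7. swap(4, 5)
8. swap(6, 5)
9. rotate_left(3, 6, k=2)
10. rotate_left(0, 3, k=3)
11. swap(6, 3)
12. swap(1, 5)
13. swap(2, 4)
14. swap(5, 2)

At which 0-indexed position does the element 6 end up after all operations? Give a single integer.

Answer: 5

Derivation:
After 1 (swap(2, 5)): [6, 0, 2, 1, 3, 5, 4]
After 2 (swap(6, 0)): [4, 0, 2, 1, 3, 5, 6]
After 3 (reverse(2, 5)): [4, 0, 5, 3, 1, 2, 6]
After 4 (rotate_left(3, 5, k=2)): [4, 0, 5, 2, 3, 1, 6]
After 5 (rotate_left(0, 2, k=2)): [5, 4, 0, 2, 3, 1, 6]
After 6 (rotate_left(4, 6, k=2)): [5, 4, 0, 2, 6, 3, 1]
After 7 (swap(4, 5)): [5, 4, 0, 2, 3, 6, 1]
After 8 (swap(6, 5)): [5, 4, 0, 2, 3, 1, 6]
After 9 (rotate_left(3, 6, k=2)): [5, 4, 0, 1, 6, 2, 3]
After 10 (rotate_left(0, 3, k=3)): [1, 5, 4, 0, 6, 2, 3]
After 11 (swap(6, 3)): [1, 5, 4, 3, 6, 2, 0]
After 12 (swap(1, 5)): [1, 2, 4, 3, 6, 5, 0]
After 13 (swap(2, 4)): [1, 2, 6, 3, 4, 5, 0]
After 14 (swap(5, 2)): [1, 2, 5, 3, 4, 6, 0]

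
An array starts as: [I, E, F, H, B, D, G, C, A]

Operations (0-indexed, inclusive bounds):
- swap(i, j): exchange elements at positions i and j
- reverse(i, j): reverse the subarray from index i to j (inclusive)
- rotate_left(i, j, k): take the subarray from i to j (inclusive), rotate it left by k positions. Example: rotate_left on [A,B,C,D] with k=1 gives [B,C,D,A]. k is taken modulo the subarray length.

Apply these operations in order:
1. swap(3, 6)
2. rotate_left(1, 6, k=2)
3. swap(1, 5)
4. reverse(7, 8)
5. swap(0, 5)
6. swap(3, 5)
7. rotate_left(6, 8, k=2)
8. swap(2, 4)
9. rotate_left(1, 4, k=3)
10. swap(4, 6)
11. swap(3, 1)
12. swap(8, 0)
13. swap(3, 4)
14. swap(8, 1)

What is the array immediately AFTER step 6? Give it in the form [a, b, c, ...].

Answer: [G, E, B, I, H, D, F, A, C]

Derivation:
After 1 (swap(3, 6)): [I, E, F, G, B, D, H, C, A]
After 2 (rotate_left(1, 6, k=2)): [I, G, B, D, H, E, F, C, A]
After 3 (swap(1, 5)): [I, E, B, D, H, G, F, C, A]
After 4 (reverse(7, 8)): [I, E, B, D, H, G, F, A, C]
After 5 (swap(0, 5)): [G, E, B, D, H, I, F, A, C]
After 6 (swap(3, 5)): [G, E, B, I, H, D, F, A, C]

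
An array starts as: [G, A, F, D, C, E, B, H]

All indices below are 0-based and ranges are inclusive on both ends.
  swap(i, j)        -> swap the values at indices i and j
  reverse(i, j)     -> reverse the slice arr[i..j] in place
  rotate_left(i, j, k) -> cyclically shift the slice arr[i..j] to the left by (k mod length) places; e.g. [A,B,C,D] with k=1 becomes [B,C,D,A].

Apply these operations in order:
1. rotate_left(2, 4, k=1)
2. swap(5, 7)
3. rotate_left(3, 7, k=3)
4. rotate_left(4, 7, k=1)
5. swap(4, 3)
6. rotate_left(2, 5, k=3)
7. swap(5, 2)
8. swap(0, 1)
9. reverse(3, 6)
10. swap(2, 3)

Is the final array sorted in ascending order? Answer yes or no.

Answer: no

Derivation:
After 1 (rotate_left(2, 4, k=1)): [G, A, D, C, F, E, B, H]
After 2 (swap(5, 7)): [G, A, D, C, F, H, B, E]
After 3 (rotate_left(3, 7, k=3)): [G, A, D, B, E, C, F, H]
After 4 (rotate_left(4, 7, k=1)): [G, A, D, B, C, F, H, E]
After 5 (swap(4, 3)): [G, A, D, C, B, F, H, E]
After 6 (rotate_left(2, 5, k=3)): [G, A, F, D, C, B, H, E]
After 7 (swap(5, 2)): [G, A, B, D, C, F, H, E]
After 8 (swap(0, 1)): [A, G, B, D, C, F, H, E]
After 9 (reverse(3, 6)): [A, G, B, H, F, C, D, E]
After 10 (swap(2, 3)): [A, G, H, B, F, C, D, E]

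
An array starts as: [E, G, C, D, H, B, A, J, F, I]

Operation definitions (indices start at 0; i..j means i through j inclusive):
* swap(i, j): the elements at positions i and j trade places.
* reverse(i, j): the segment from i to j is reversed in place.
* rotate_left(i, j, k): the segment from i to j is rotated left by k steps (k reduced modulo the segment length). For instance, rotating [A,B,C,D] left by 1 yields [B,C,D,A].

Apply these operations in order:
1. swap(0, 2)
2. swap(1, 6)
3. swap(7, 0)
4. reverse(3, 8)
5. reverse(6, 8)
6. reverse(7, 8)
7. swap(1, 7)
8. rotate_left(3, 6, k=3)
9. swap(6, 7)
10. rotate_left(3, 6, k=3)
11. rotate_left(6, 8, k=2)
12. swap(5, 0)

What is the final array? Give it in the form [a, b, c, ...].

Answer: [F, B, E, A, D, J, H, C, G, I]

Derivation:
After 1 (swap(0, 2)): [C, G, E, D, H, B, A, J, F, I]
After 2 (swap(1, 6)): [C, A, E, D, H, B, G, J, F, I]
After 3 (swap(7, 0)): [J, A, E, D, H, B, G, C, F, I]
After 4 (reverse(3, 8)): [J, A, E, F, C, G, B, H, D, I]
After 5 (reverse(6, 8)): [J, A, E, F, C, G, D, H, B, I]
After 6 (reverse(7, 8)): [J, A, E, F, C, G, D, B, H, I]
After 7 (swap(1, 7)): [J, B, E, F, C, G, D, A, H, I]
After 8 (rotate_left(3, 6, k=3)): [J, B, E, D, F, C, G, A, H, I]
After 9 (swap(6, 7)): [J, B, E, D, F, C, A, G, H, I]
After 10 (rotate_left(3, 6, k=3)): [J, B, E, A, D, F, C, G, H, I]
After 11 (rotate_left(6, 8, k=2)): [J, B, E, A, D, F, H, C, G, I]
After 12 (swap(5, 0)): [F, B, E, A, D, J, H, C, G, I]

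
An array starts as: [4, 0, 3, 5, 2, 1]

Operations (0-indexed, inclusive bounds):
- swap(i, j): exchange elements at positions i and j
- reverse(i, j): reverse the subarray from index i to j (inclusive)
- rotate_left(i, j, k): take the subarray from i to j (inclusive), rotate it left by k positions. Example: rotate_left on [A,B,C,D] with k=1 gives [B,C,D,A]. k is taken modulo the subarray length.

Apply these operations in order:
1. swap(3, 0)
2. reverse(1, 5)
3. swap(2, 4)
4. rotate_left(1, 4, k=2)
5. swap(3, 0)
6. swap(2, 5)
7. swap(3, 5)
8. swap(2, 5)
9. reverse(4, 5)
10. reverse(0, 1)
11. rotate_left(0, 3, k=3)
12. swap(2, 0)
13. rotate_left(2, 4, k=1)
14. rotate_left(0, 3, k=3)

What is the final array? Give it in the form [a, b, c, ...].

Answer: [0, 1, 4, 5, 2, 3]

Derivation:
After 1 (swap(3, 0)): [5, 0, 3, 4, 2, 1]
After 2 (reverse(1, 5)): [5, 1, 2, 4, 3, 0]
After 3 (swap(2, 4)): [5, 1, 3, 4, 2, 0]
After 4 (rotate_left(1, 4, k=2)): [5, 4, 2, 1, 3, 0]
After 5 (swap(3, 0)): [1, 4, 2, 5, 3, 0]
After 6 (swap(2, 5)): [1, 4, 0, 5, 3, 2]
After 7 (swap(3, 5)): [1, 4, 0, 2, 3, 5]
After 8 (swap(2, 5)): [1, 4, 5, 2, 3, 0]
After 9 (reverse(4, 5)): [1, 4, 5, 2, 0, 3]
After 10 (reverse(0, 1)): [4, 1, 5, 2, 0, 3]
After 11 (rotate_left(0, 3, k=3)): [2, 4, 1, 5, 0, 3]
After 12 (swap(2, 0)): [1, 4, 2, 5, 0, 3]
After 13 (rotate_left(2, 4, k=1)): [1, 4, 5, 0, 2, 3]
After 14 (rotate_left(0, 3, k=3)): [0, 1, 4, 5, 2, 3]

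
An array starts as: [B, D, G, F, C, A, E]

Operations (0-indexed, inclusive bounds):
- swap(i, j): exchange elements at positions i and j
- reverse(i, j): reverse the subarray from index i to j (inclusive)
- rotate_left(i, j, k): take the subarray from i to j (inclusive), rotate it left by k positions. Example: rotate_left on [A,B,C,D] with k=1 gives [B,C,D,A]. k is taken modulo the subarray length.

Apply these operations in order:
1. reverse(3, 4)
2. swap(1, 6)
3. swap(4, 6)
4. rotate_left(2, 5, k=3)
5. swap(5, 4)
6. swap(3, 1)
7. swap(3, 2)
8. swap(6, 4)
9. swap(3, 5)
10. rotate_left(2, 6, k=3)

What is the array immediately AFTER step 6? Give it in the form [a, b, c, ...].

Answer: [B, G, A, E, D, C, F]

Derivation:
After 1 (reverse(3, 4)): [B, D, G, C, F, A, E]
After 2 (swap(1, 6)): [B, E, G, C, F, A, D]
After 3 (swap(4, 6)): [B, E, G, C, D, A, F]
After 4 (rotate_left(2, 5, k=3)): [B, E, A, G, C, D, F]
After 5 (swap(5, 4)): [B, E, A, G, D, C, F]
After 6 (swap(3, 1)): [B, G, A, E, D, C, F]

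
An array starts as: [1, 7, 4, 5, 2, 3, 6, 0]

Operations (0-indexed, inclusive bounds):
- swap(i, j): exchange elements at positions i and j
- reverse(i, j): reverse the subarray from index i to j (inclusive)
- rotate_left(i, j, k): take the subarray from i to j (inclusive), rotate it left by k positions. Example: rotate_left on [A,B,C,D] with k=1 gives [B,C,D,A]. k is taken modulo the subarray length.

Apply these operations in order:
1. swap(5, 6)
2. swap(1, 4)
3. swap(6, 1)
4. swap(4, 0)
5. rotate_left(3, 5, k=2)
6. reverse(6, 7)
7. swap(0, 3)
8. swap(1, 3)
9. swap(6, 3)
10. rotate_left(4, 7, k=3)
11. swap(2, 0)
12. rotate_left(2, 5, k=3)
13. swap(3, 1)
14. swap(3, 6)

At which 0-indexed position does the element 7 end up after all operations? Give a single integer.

Answer: 6

Derivation:
After 1 (swap(5, 6)): [1, 7, 4, 5, 2, 6, 3, 0]
After 2 (swap(1, 4)): [1, 2, 4, 5, 7, 6, 3, 0]
After 3 (swap(6, 1)): [1, 3, 4, 5, 7, 6, 2, 0]
After 4 (swap(4, 0)): [7, 3, 4, 5, 1, 6, 2, 0]
After 5 (rotate_left(3, 5, k=2)): [7, 3, 4, 6, 5, 1, 2, 0]
After 6 (reverse(6, 7)): [7, 3, 4, 6, 5, 1, 0, 2]
After 7 (swap(0, 3)): [6, 3, 4, 7, 5, 1, 0, 2]
After 8 (swap(1, 3)): [6, 7, 4, 3, 5, 1, 0, 2]
After 9 (swap(6, 3)): [6, 7, 4, 0, 5, 1, 3, 2]
After 10 (rotate_left(4, 7, k=3)): [6, 7, 4, 0, 2, 5, 1, 3]
After 11 (swap(2, 0)): [4, 7, 6, 0, 2, 5, 1, 3]
After 12 (rotate_left(2, 5, k=3)): [4, 7, 5, 6, 0, 2, 1, 3]
After 13 (swap(3, 1)): [4, 6, 5, 7, 0, 2, 1, 3]
After 14 (swap(3, 6)): [4, 6, 5, 1, 0, 2, 7, 3]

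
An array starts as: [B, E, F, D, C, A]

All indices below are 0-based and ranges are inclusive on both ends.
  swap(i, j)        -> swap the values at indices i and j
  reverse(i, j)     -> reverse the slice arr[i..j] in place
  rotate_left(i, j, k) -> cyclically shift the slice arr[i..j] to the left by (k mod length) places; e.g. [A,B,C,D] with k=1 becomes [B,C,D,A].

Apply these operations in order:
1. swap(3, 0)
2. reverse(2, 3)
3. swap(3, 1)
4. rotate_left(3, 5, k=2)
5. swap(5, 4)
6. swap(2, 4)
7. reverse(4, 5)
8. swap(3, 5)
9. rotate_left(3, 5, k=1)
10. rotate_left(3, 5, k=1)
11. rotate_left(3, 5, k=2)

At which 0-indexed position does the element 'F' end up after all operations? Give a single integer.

Answer: 1

Derivation:
After 1 (swap(3, 0)): [D, E, F, B, C, A]
After 2 (reverse(2, 3)): [D, E, B, F, C, A]
After 3 (swap(3, 1)): [D, F, B, E, C, A]
After 4 (rotate_left(3, 5, k=2)): [D, F, B, A, E, C]
After 5 (swap(5, 4)): [D, F, B, A, C, E]
After 6 (swap(2, 4)): [D, F, C, A, B, E]
After 7 (reverse(4, 5)): [D, F, C, A, E, B]
After 8 (swap(3, 5)): [D, F, C, B, E, A]
After 9 (rotate_left(3, 5, k=1)): [D, F, C, E, A, B]
After 10 (rotate_left(3, 5, k=1)): [D, F, C, A, B, E]
After 11 (rotate_left(3, 5, k=2)): [D, F, C, E, A, B]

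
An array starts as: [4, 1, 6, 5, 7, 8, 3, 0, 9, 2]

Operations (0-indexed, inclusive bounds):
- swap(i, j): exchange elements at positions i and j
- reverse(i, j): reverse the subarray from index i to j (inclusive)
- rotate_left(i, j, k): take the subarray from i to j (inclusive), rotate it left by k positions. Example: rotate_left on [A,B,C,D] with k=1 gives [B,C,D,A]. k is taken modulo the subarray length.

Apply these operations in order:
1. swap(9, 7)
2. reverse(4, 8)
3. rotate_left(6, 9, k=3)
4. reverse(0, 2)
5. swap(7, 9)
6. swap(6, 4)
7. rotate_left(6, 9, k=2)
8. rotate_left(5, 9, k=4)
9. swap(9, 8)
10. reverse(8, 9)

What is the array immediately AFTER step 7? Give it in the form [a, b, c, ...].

After 1 (swap(9, 7)): [4, 1, 6, 5, 7, 8, 3, 2, 9, 0]
After 2 (reverse(4, 8)): [4, 1, 6, 5, 9, 2, 3, 8, 7, 0]
After 3 (rotate_left(6, 9, k=3)): [4, 1, 6, 5, 9, 2, 0, 3, 8, 7]
After 4 (reverse(0, 2)): [6, 1, 4, 5, 9, 2, 0, 3, 8, 7]
After 5 (swap(7, 9)): [6, 1, 4, 5, 9, 2, 0, 7, 8, 3]
After 6 (swap(6, 4)): [6, 1, 4, 5, 0, 2, 9, 7, 8, 3]
After 7 (rotate_left(6, 9, k=2)): [6, 1, 4, 5, 0, 2, 8, 3, 9, 7]

Answer: [6, 1, 4, 5, 0, 2, 8, 3, 9, 7]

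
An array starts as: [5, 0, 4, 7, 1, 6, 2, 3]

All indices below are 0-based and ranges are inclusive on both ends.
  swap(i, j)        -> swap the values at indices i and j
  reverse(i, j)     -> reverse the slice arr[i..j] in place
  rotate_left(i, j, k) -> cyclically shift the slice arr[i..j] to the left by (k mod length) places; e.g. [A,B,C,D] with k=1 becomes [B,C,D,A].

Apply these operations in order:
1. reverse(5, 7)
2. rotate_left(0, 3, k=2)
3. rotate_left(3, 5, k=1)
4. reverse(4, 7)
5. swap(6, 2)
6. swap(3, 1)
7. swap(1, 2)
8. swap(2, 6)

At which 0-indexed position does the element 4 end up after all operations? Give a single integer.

Answer: 0

Derivation:
After 1 (reverse(5, 7)): [5, 0, 4, 7, 1, 3, 2, 6]
After 2 (rotate_left(0, 3, k=2)): [4, 7, 5, 0, 1, 3, 2, 6]
After 3 (rotate_left(3, 5, k=1)): [4, 7, 5, 1, 3, 0, 2, 6]
After 4 (reverse(4, 7)): [4, 7, 5, 1, 6, 2, 0, 3]
After 5 (swap(6, 2)): [4, 7, 0, 1, 6, 2, 5, 3]
After 6 (swap(3, 1)): [4, 1, 0, 7, 6, 2, 5, 3]
After 7 (swap(1, 2)): [4, 0, 1, 7, 6, 2, 5, 3]
After 8 (swap(2, 6)): [4, 0, 5, 7, 6, 2, 1, 3]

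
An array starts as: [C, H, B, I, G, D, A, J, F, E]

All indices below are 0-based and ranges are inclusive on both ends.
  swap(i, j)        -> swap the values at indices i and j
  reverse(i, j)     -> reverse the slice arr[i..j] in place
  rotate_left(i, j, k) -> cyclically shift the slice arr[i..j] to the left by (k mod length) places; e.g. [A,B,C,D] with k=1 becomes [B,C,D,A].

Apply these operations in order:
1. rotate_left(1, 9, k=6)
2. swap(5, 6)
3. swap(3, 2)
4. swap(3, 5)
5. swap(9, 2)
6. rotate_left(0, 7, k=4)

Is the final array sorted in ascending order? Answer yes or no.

Answer: no

Derivation:
After 1 (rotate_left(1, 9, k=6)): [C, J, F, E, H, B, I, G, D, A]
After 2 (swap(5, 6)): [C, J, F, E, H, I, B, G, D, A]
After 3 (swap(3, 2)): [C, J, E, F, H, I, B, G, D, A]
After 4 (swap(3, 5)): [C, J, E, I, H, F, B, G, D, A]
After 5 (swap(9, 2)): [C, J, A, I, H, F, B, G, D, E]
After 6 (rotate_left(0, 7, k=4)): [H, F, B, G, C, J, A, I, D, E]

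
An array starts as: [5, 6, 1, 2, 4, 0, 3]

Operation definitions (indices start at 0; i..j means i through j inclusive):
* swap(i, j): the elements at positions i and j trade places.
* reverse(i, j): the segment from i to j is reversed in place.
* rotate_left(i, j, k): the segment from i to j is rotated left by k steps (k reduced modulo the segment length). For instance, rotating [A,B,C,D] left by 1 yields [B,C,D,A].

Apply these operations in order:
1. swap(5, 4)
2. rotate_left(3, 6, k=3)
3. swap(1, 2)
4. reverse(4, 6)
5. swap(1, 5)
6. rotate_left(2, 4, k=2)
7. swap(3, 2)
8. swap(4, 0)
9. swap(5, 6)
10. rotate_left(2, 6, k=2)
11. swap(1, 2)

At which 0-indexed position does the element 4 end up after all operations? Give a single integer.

Answer: 6

Derivation:
After 1 (swap(5, 4)): [5, 6, 1, 2, 0, 4, 3]
After 2 (rotate_left(3, 6, k=3)): [5, 6, 1, 3, 2, 0, 4]
After 3 (swap(1, 2)): [5, 1, 6, 3, 2, 0, 4]
After 4 (reverse(4, 6)): [5, 1, 6, 3, 4, 0, 2]
After 5 (swap(1, 5)): [5, 0, 6, 3, 4, 1, 2]
After 6 (rotate_left(2, 4, k=2)): [5, 0, 4, 6, 3, 1, 2]
After 7 (swap(3, 2)): [5, 0, 6, 4, 3, 1, 2]
After 8 (swap(4, 0)): [3, 0, 6, 4, 5, 1, 2]
After 9 (swap(5, 6)): [3, 0, 6, 4, 5, 2, 1]
After 10 (rotate_left(2, 6, k=2)): [3, 0, 5, 2, 1, 6, 4]
After 11 (swap(1, 2)): [3, 5, 0, 2, 1, 6, 4]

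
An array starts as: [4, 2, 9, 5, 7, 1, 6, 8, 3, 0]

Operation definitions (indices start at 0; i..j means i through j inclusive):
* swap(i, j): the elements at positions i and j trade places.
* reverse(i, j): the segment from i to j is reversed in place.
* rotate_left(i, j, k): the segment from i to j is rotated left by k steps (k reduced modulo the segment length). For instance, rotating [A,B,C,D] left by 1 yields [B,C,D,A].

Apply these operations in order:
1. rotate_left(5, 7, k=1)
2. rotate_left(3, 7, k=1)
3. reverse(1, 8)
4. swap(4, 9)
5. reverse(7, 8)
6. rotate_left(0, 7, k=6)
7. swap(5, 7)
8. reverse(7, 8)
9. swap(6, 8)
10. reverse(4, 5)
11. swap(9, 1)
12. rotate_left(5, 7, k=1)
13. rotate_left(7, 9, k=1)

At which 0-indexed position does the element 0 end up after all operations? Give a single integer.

Answer: 7

Derivation:
After 1 (rotate_left(5, 7, k=1)): [4, 2, 9, 5, 7, 6, 8, 1, 3, 0]
After 2 (rotate_left(3, 7, k=1)): [4, 2, 9, 7, 6, 8, 1, 5, 3, 0]
After 3 (reverse(1, 8)): [4, 3, 5, 1, 8, 6, 7, 9, 2, 0]
After 4 (swap(4, 9)): [4, 3, 5, 1, 0, 6, 7, 9, 2, 8]
After 5 (reverse(7, 8)): [4, 3, 5, 1, 0, 6, 7, 2, 9, 8]
After 6 (rotate_left(0, 7, k=6)): [7, 2, 4, 3, 5, 1, 0, 6, 9, 8]
After 7 (swap(5, 7)): [7, 2, 4, 3, 5, 6, 0, 1, 9, 8]
After 8 (reverse(7, 8)): [7, 2, 4, 3, 5, 6, 0, 9, 1, 8]
After 9 (swap(6, 8)): [7, 2, 4, 3, 5, 6, 1, 9, 0, 8]
After 10 (reverse(4, 5)): [7, 2, 4, 3, 6, 5, 1, 9, 0, 8]
After 11 (swap(9, 1)): [7, 8, 4, 3, 6, 5, 1, 9, 0, 2]
After 12 (rotate_left(5, 7, k=1)): [7, 8, 4, 3, 6, 1, 9, 5, 0, 2]
After 13 (rotate_left(7, 9, k=1)): [7, 8, 4, 3, 6, 1, 9, 0, 2, 5]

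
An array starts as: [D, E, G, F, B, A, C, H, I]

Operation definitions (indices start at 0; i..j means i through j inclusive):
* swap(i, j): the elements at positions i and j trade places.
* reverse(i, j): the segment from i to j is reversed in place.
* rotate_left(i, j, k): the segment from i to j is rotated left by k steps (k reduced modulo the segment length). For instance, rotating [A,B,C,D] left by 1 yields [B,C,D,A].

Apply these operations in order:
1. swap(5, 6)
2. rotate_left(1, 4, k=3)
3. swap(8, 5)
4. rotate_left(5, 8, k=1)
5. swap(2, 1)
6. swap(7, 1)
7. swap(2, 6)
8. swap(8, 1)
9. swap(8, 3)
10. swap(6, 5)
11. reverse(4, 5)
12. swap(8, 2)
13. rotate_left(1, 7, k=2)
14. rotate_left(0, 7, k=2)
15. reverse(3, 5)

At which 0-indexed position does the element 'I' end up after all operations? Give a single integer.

Answer: 4

Derivation:
After 1 (swap(5, 6)): [D, E, G, F, B, C, A, H, I]
After 2 (rotate_left(1, 4, k=3)): [D, B, E, G, F, C, A, H, I]
After 3 (swap(8, 5)): [D, B, E, G, F, I, A, H, C]
After 4 (rotate_left(5, 8, k=1)): [D, B, E, G, F, A, H, C, I]
After 5 (swap(2, 1)): [D, E, B, G, F, A, H, C, I]
After 6 (swap(7, 1)): [D, C, B, G, F, A, H, E, I]
After 7 (swap(2, 6)): [D, C, H, G, F, A, B, E, I]
After 8 (swap(8, 1)): [D, I, H, G, F, A, B, E, C]
After 9 (swap(8, 3)): [D, I, H, C, F, A, B, E, G]
After 10 (swap(6, 5)): [D, I, H, C, F, B, A, E, G]
After 11 (reverse(4, 5)): [D, I, H, C, B, F, A, E, G]
After 12 (swap(8, 2)): [D, I, G, C, B, F, A, E, H]
After 13 (rotate_left(1, 7, k=2)): [D, C, B, F, A, E, I, G, H]
After 14 (rotate_left(0, 7, k=2)): [B, F, A, E, I, G, D, C, H]
After 15 (reverse(3, 5)): [B, F, A, G, I, E, D, C, H]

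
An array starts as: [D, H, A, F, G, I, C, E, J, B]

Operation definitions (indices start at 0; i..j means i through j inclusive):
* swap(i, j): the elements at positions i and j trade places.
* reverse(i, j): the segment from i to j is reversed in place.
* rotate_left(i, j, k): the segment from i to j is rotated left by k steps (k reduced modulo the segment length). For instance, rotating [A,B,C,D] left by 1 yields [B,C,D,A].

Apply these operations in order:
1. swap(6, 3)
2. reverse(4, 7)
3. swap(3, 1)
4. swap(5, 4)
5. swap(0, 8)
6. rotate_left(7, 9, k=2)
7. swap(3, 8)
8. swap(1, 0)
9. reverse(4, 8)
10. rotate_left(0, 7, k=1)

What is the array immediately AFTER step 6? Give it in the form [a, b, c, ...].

Answer: [J, C, A, H, F, E, I, B, G, D]

Derivation:
After 1 (swap(6, 3)): [D, H, A, C, G, I, F, E, J, B]
After 2 (reverse(4, 7)): [D, H, A, C, E, F, I, G, J, B]
After 3 (swap(3, 1)): [D, C, A, H, E, F, I, G, J, B]
After 4 (swap(5, 4)): [D, C, A, H, F, E, I, G, J, B]
After 5 (swap(0, 8)): [J, C, A, H, F, E, I, G, D, B]
After 6 (rotate_left(7, 9, k=2)): [J, C, A, H, F, E, I, B, G, D]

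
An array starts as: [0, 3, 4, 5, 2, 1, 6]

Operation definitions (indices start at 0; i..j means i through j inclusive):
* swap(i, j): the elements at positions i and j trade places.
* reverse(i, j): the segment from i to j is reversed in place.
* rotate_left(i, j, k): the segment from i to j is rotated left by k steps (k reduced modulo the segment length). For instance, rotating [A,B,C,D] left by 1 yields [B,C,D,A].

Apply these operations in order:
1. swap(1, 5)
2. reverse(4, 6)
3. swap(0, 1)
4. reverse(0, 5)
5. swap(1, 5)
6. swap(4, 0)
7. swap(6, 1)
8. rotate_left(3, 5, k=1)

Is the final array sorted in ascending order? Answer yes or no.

After 1 (swap(1, 5)): [0, 1, 4, 5, 2, 3, 6]
After 2 (reverse(4, 6)): [0, 1, 4, 5, 6, 3, 2]
After 3 (swap(0, 1)): [1, 0, 4, 5, 6, 3, 2]
After 4 (reverse(0, 5)): [3, 6, 5, 4, 0, 1, 2]
After 5 (swap(1, 5)): [3, 1, 5, 4, 0, 6, 2]
After 6 (swap(4, 0)): [0, 1, 5, 4, 3, 6, 2]
After 7 (swap(6, 1)): [0, 2, 5, 4, 3, 6, 1]
After 8 (rotate_left(3, 5, k=1)): [0, 2, 5, 3, 6, 4, 1]

Answer: no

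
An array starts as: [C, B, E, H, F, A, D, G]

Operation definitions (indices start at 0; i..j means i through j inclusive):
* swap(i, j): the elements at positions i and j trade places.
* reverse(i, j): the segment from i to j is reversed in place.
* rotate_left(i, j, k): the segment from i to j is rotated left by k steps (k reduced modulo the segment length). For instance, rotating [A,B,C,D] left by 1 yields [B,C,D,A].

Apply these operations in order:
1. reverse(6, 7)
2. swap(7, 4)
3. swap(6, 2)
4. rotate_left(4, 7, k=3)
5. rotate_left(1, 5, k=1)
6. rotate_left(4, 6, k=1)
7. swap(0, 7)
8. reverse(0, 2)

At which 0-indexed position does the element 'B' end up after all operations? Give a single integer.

Answer: 4

Derivation:
After 1 (reverse(6, 7)): [C, B, E, H, F, A, G, D]
After 2 (swap(7, 4)): [C, B, E, H, D, A, G, F]
After 3 (swap(6, 2)): [C, B, G, H, D, A, E, F]
After 4 (rotate_left(4, 7, k=3)): [C, B, G, H, F, D, A, E]
After 5 (rotate_left(1, 5, k=1)): [C, G, H, F, D, B, A, E]
After 6 (rotate_left(4, 6, k=1)): [C, G, H, F, B, A, D, E]
After 7 (swap(0, 7)): [E, G, H, F, B, A, D, C]
After 8 (reverse(0, 2)): [H, G, E, F, B, A, D, C]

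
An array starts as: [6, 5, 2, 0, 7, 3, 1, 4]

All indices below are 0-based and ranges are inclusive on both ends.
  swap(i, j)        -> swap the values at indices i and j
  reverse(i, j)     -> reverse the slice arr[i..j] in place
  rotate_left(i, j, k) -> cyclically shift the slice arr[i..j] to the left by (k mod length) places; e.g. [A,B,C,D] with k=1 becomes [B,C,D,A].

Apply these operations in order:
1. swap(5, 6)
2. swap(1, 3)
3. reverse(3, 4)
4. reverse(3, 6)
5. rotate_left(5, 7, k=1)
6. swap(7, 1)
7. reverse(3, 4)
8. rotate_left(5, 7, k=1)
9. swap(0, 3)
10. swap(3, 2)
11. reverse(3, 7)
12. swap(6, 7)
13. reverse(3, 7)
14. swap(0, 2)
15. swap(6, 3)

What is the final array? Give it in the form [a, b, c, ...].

After 1 (swap(5, 6)): [6, 5, 2, 0, 7, 1, 3, 4]
After 2 (swap(1, 3)): [6, 0, 2, 5, 7, 1, 3, 4]
After 3 (reverse(3, 4)): [6, 0, 2, 7, 5, 1, 3, 4]
After 4 (reverse(3, 6)): [6, 0, 2, 3, 1, 5, 7, 4]
After 5 (rotate_left(5, 7, k=1)): [6, 0, 2, 3, 1, 7, 4, 5]
After 6 (swap(7, 1)): [6, 5, 2, 3, 1, 7, 4, 0]
After 7 (reverse(3, 4)): [6, 5, 2, 1, 3, 7, 4, 0]
After 8 (rotate_left(5, 7, k=1)): [6, 5, 2, 1, 3, 4, 0, 7]
After 9 (swap(0, 3)): [1, 5, 2, 6, 3, 4, 0, 7]
After 10 (swap(3, 2)): [1, 5, 6, 2, 3, 4, 0, 7]
After 11 (reverse(3, 7)): [1, 5, 6, 7, 0, 4, 3, 2]
After 12 (swap(6, 7)): [1, 5, 6, 7, 0, 4, 2, 3]
After 13 (reverse(3, 7)): [1, 5, 6, 3, 2, 4, 0, 7]
After 14 (swap(0, 2)): [6, 5, 1, 3, 2, 4, 0, 7]
After 15 (swap(6, 3)): [6, 5, 1, 0, 2, 4, 3, 7]

Answer: [6, 5, 1, 0, 2, 4, 3, 7]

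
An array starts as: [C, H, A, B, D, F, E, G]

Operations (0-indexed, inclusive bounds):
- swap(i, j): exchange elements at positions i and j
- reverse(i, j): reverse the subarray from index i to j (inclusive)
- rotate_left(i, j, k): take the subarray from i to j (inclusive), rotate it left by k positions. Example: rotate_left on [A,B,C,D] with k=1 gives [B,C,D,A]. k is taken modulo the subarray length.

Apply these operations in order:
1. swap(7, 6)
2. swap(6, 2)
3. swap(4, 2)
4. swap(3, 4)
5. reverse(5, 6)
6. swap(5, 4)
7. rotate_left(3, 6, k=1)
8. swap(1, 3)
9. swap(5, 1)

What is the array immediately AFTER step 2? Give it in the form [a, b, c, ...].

After 1 (swap(7, 6)): [C, H, A, B, D, F, G, E]
After 2 (swap(6, 2)): [C, H, G, B, D, F, A, E]

Answer: [C, H, G, B, D, F, A, E]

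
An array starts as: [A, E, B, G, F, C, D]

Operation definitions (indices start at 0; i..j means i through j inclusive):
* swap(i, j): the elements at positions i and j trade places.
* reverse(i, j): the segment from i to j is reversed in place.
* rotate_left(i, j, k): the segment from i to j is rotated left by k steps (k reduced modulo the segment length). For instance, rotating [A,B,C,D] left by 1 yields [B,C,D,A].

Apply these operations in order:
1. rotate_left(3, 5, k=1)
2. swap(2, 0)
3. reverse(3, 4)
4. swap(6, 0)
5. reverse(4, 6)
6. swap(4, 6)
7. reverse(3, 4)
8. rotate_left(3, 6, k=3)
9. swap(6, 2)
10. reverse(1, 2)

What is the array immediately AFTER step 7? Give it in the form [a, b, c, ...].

Answer: [D, E, A, F, C, G, B]

Derivation:
After 1 (rotate_left(3, 5, k=1)): [A, E, B, F, C, G, D]
After 2 (swap(2, 0)): [B, E, A, F, C, G, D]
After 3 (reverse(3, 4)): [B, E, A, C, F, G, D]
After 4 (swap(6, 0)): [D, E, A, C, F, G, B]
After 5 (reverse(4, 6)): [D, E, A, C, B, G, F]
After 6 (swap(4, 6)): [D, E, A, C, F, G, B]
After 7 (reverse(3, 4)): [D, E, A, F, C, G, B]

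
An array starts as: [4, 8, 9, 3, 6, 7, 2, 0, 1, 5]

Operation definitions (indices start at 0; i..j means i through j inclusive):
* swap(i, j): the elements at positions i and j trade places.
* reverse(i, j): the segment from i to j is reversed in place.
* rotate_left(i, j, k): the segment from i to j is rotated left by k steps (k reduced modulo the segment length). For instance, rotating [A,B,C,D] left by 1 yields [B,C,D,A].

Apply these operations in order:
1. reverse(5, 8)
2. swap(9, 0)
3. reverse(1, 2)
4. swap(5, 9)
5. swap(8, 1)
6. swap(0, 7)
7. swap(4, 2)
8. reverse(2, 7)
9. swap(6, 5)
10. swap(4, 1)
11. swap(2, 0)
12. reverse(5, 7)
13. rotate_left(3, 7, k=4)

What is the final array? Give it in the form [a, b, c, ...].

After 1 (reverse(5, 8)): [4, 8, 9, 3, 6, 1, 0, 2, 7, 5]
After 2 (swap(9, 0)): [5, 8, 9, 3, 6, 1, 0, 2, 7, 4]
After 3 (reverse(1, 2)): [5, 9, 8, 3, 6, 1, 0, 2, 7, 4]
After 4 (swap(5, 9)): [5, 9, 8, 3, 6, 4, 0, 2, 7, 1]
After 5 (swap(8, 1)): [5, 7, 8, 3, 6, 4, 0, 2, 9, 1]
After 6 (swap(0, 7)): [2, 7, 8, 3, 6, 4, 0, 5, 9, 1]
After 7 (swap(4, 2)): [2, 7, 6, 3, 8, 4, 0, 5, 9, 1]
After 8 (reverse(2, 7)): [2, 7, 5, 0, 4, 8, 3, 6, 9, 1]
After 9 (swap(6, 5)): [2, 7, 5, 0, 4, 3, 8, 6, 9, 1]
After 10 (swap(4, 1)): [2, 4, 5, 0, 7, 3, 8, 6, 9, 1]
After 11 (swap(2, 0)): [5, 4, 2, 0, 7, 3, 8, 6, 9, 1]
After 12 (reverse(5, 7)): [5, 4, 2, 0, 7, 6, 8, 3, 9, 1]
After 13 (rotate_left(3, 7, k=4)): [5, 4, 2, 3, 0, 7, 6, 8, 9, 1]

Answer: [5, 4, 2, 3, 0, 7, 6, 8, 9, 1]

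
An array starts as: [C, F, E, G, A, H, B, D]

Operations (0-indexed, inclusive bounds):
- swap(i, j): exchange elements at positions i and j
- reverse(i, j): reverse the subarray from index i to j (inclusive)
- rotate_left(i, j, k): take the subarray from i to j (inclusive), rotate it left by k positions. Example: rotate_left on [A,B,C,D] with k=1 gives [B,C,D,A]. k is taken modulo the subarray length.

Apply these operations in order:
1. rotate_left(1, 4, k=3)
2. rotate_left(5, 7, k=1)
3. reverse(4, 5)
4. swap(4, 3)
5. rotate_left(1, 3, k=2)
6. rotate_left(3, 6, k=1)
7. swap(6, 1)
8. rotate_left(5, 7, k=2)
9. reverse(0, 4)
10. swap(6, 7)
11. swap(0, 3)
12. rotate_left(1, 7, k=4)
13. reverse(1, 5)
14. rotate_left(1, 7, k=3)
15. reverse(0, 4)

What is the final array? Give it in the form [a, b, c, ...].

Answer: [C, G, H, B, F, A, E, D]

Derivation:
After 1 (rotate_left(1, 4, k=3)): [C, A, F, E, G, H, B, D]
After 2 (rotate_left(5, 7, k=1)): [C, A, F, E, G, B, D, H]
After 3 (reverse(4, 5)): [C, A, F, E, B, G, D, H]
After 4 (swap(4, 3)): [C, A, F, B, E, G, D, H]
After 5 (rotate_left(1, 3, k=2)): [C, B, A, F, E, G, D, H]
After 6 (rotate_left(3, 6, k=1)): [C, B, A, E, G, D, F, H]
After 7 (swap(6, 1)): [C, F, A, E, G, D, B, H]
After 8 (rotate_left(5, 7, k=2)): [C, F, A, E, G, H, D, B]
After 9 (reverse(0, 4)): [G, E, A, F, C, H, D, B]
After 10 (swap(6, 7)): [G, E, A, F, C, H, B, D]
After 11 (swap(0, 3)): [F, E, A, G, C, H, B, D]
After 12 (rotate_left(1, 7, k=4)): [F, H, B, D, E, A, G, C]
After 13 (reverse(1, 5)): [F, A, E, D, B, H, G, C]
After 14 (rotate_left(1, 7, k=3)): [F, B, H, G, C, A, E, D]
After 15 (reverse(0, 4)): [C, G, H, B, F, A, E, D]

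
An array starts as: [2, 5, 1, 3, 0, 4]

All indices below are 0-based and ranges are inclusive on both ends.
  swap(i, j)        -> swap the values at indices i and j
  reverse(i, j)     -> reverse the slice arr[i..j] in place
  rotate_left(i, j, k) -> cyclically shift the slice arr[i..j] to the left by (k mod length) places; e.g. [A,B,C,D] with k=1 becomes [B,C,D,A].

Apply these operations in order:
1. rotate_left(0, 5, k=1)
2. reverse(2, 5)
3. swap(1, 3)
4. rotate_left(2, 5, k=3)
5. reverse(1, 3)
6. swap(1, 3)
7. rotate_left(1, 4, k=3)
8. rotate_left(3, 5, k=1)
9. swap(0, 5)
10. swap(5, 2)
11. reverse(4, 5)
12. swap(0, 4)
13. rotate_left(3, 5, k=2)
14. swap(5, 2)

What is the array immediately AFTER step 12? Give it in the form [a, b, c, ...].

After 1 (rotate_left(0, 5, k=1)): [5, 1, 3, 0, 4, 2]
After 2 (reverse(2, 5)): [5, 1, 2, 4, 0, 3]
After 3 (swap(1, 3)): [5, 4, 2, 1, 0, 3]
After 4 (rotate_left(2, 5, k=3)): [5, 4, 3, 2, 1, 0]
After 5 (reverse(1, 3)): [5, 2, 3, 4, 1, 0]
After 6 (swap(1, 3)): [5, 4, 3, 2, 1, 0]
After 7 (rotate_left(1, 4, k=3)): [5, 1, 4, 3, 2, 0]
After 8 (rotate_left(3, 5, k=1)): [5, 1, 4, 2, 0, 3]
After 9 (swap(0, 5)): [3, 1, 4, 2, 0, 5]
After 10 (swap(5, 2)): [3, 1, 5, 2, 0, 4]
After 11 (reverse(4, 5)): [3, 1, 5, 2, 4, 0]
After 12 (swap(0, 4)): [4, 1, 5, 2, 3, 0]

Answer: [4, 1, 5, 2, 3, 0]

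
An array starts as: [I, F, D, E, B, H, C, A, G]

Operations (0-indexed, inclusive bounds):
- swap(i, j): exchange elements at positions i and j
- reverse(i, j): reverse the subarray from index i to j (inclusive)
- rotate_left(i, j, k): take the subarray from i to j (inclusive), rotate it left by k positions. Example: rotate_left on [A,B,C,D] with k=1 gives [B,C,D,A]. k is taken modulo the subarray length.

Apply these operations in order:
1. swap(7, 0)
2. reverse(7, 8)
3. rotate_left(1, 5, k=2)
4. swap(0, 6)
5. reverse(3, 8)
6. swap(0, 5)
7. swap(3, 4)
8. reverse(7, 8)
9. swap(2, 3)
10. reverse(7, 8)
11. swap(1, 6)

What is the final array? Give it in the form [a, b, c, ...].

After 1 (swap(7, 0)): [A, F, D, E, B, H, C, I, G]
After 2 (reverse(7, 8)): [A, F, D, E, B, H, C, G, I]
After 3 (rotate_left(1, 5, k=2)): [A, E, B, H, F, D, C, G, I]
After 4 (swap(0, 6)): [C, E, B, H, F, D, A, G, I]
After 5 (reverse(3, 8)): [C, E, B, I, G, A, D, F, H]
After 6 (swap(0, 5)): [A, E, B, I, G, C, D, F, H]
After 7 (swap(3, 4)): [A, E, B, G, I, C, D, F, H]
After 8 (reverse(7, 8)): [A, E, B, G, I, C, D, H, F]
After 9 (swap(2, 3)): [A, E, G, B, I, C, D, H, F]
After 10 (reverse(7, 8)): [A, E, G, B, I, C, D, F, H]
After 11 (swap(1, 6)): [A, D, G, B, I, C, E, F, H]

Answer: [A, D, G, B, I, C, E, F, H]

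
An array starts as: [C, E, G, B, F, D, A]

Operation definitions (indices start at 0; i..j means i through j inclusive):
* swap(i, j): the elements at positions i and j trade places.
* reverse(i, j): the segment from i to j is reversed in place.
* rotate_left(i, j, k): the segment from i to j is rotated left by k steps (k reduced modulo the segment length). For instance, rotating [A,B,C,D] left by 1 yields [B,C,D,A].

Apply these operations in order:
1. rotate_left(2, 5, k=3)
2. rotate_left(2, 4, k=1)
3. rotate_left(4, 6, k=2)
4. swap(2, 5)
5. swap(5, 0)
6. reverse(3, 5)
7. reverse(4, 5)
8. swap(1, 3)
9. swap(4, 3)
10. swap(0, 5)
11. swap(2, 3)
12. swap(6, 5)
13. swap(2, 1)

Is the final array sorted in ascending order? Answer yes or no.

Answer: yes

Derivation:
After 1 (rotate_left(2, 5, k=3)): [C, E, D, G, B, F, A]
After 2 (rotate_left(2, 4, k=1)): [C, E, G, B, D, F, A]
After 3 (rotate_left(4, 6, k=2)): [C, E, G, B, A, D, F]
After 4 (swap(2, 5)): [C, E, D, B, A, G, F]
After 5 (swap(5, 0)): [G, E, D, B, A, C, F]
After 6 (reverse(3, 5)): [G, E, D, C, A, B, F]
After 7 (reverse(4, 5)): [G, E, D, C, B, A, F]
After 8 (swap(1, 3)): [G, C, D, E, B, A, F]
After 9 (swap(4, 3)): [G, C, D, B, E, A, F]
After 10 (swap(0, 5)): [A, C, D, B, E, G, F]
After 11 (swap(2, 3)): [A, C, B, D, E, G, F]
After 12 (swap(6, 5)): [A, C, B, D, E, F, G]
After 13 (swap(2, 1)): [A, B, C, D, E, F, G]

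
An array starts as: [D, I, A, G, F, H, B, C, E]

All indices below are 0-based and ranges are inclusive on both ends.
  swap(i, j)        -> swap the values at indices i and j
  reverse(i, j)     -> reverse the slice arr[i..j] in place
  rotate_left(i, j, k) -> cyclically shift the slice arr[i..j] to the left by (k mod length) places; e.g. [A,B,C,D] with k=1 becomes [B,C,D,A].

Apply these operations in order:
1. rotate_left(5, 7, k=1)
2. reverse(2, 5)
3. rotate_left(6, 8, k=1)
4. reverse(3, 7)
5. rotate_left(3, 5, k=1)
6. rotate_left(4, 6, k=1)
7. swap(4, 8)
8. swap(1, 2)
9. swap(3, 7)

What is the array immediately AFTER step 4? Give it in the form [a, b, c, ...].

Answer: [D, I, B, E, H, A, G, F, C]

Derivation:
After 1 (rotate_left(5, 7, k=1)): [D, I, A, G, F, B, C, H, E]
After 2 (reverse(2, 5)): [D, I, B, F, G, A, C, H, E]
After 3 (rotate_left(6, 8, k=1)): [D, I, B, F, G, A, H, E, C]
After 4 (reverse(3, 7)): [D, I, B, E, H, A, G, F, C]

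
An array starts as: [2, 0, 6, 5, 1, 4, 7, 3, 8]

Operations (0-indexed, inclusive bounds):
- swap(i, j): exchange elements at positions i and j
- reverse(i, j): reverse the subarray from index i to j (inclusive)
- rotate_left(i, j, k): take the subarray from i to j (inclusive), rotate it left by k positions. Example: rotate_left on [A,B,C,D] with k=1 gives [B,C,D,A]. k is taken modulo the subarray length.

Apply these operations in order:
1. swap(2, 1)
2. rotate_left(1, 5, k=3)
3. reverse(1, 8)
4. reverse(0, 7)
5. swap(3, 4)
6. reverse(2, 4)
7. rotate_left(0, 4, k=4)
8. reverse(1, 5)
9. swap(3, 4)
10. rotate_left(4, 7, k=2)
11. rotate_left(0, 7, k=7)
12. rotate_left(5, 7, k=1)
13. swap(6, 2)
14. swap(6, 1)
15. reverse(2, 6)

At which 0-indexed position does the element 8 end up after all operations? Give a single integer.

After 1 (swap(2, 1)): [2, 6, 0, 5, 1, 4, 7, 3, 8]
After 2 (rotate_left(1, 5, k=3)): [2, 1, 4, 6, 0, 5, 7, 3, 8]
After 3 (reverse(1, 8)): [2, 8, 3, 7, 5, 0, 6, 4, 1]
After 4 (reverse(0, 7)): [4, 6, 0, 5, 7, 3, 8, 2, 1]
After 5 (swap(3, 4)): [4, 6, 0, 7, 5, 3, 8, 2, 1]
After 6 (reverse(2, 4)): [4, 6, 5, 7, 0, 3, 8, 2, 1]
After 7 (rotate_left(0, 4, k=4)): [0, 4, 6, 5, 7, 3, 8, 2, 1]
After 8 (reverse(1, 5)): [0, 3, 7, 5, 6, 4, 8, 2, 1]
After 9 (swap(3, 4)): [0, 3, 7, 6, 5, 4, 8, 2, 1]
After 10 (rotate_left(4, 7, k=2)): [0, 3, 7, 6, 8, 2, 5, 4, 1]
After 11 (rotate_left(0, 7, k=7)): [4, 0, 3, 7, 6, 8, 2, 5, 1]
After 12 (rotate_left(5, 7, k=1)): [4, 0, 3, 7, 6, 2, 5, 8, 1]
After 13 (swap(6, 2)): [4, 0, 5, 7, 6, 2, 3, 8, 1]
After 14 (swap(6, 1)): [4, 3, 5, 7, 6, 2, 0, 8, 1]
After 15 (reverse(2, 6)): [4, 3, 0, 2, 6, 7, 5, 8, 1]

Answer: 7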